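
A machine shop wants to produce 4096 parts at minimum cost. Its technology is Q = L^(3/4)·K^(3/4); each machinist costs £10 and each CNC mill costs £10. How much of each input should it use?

L* = 256, K* = 256

Cost minimization requires the marginal rate of technical substitution to equal the input-price ratio: MP_L/MP_K = w/r.
Here MP_L/MP_K = (3/4)·(K/L)/(3/4) = (K/L). Setting this equal to 10/10 = 1 gives K = L.
Substituting into Q = 4096: L^(3/4)·(L)^(3/4) = 4096.
Solving, L = 256 and K = 256.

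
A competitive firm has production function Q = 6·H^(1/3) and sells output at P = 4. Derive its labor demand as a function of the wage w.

MP_H = (1/3)·6·H^(-2/3) = 2·H^(-2/3).
Setting P·MP_H = w: 8·H^(-2/3) = w.
Solving for H: H^(-2/3) = w/8, so H = (8/w)^(3/2).

H(w) = (8/w)^(3/2)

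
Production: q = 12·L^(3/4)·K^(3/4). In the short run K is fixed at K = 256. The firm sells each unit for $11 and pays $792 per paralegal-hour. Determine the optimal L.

With K = 256, MP_L = (3/4)·12·L^(-1/4)·256^(3/4) = 576·L^(-1/4).
Profit maximization for a price taker requires P·MP_L = w: 11·576·L^(-1/4) = 792.
So L^(-1/4) = 0.125, which gives L = 4096.

L* = 4096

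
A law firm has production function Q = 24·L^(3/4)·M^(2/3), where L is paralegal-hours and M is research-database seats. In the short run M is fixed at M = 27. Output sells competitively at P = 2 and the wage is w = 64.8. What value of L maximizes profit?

L* = 625

With M = 27, MP_L = (3/4)·24·L^(-1/4)·27^(2/3) = 162·L^(-1/4).
Profit maximization for a price taker requires P·MP_L = w: 2·162·L^(-1/4) = 64.8.
So L^(-1/4) = 0.2, which gives L = 625.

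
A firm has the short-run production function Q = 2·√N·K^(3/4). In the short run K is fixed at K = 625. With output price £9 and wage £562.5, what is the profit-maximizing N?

N* = 4

With K = 625, MP_N = (1/2)·2·N^(-1/2)·625^(3/4) = 125·N^(-1/2).
Profit maximization for a price taker requires P·MP_N = w: 9·125·N^(-1/2) = 562.5.
So N^(-1/2) = 0.5, which gives N = 4.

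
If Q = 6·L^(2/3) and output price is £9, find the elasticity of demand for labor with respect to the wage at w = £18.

ε = -3

MP_L = (2/3)·6·L^(-1/3), so P·MP_L = w gives 36·L^(-1/3) = w.
Solving, L(w) = (36/w)^(3). This is a constant-elasticity form: L ∝ w^(−3), so ε = −3.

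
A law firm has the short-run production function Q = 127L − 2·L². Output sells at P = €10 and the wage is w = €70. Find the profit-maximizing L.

L* = 30

The marginal product of L is MP_L = 127 − 4L.
A price-taking firm hires until the value of the marginal product equals the wage: P·MP_L = w, so 10·(127 − 4L) = 70.
Then 127 − 4L = 7, giving L = 30.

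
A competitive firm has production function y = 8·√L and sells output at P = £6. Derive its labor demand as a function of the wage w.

MP_L = (1/2)·8·L^(-1/2) = 4·L^(-1/2).
Setting P·MP_L = w: 24·L^(-1/2) = w.
Solving for L: L^(-1/2) = w/24, so L = (24/w)^(2).

L(w) = 576/w²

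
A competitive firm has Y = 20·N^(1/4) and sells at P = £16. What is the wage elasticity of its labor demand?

MP_N = (1/4)·20·N^(-3/4), so P·MP_N = w gives 80·N^(-3/4) = w.
Solving, N(w) = (80/w)^(4/3). This is a constant-elasticity form: N ∝ w^(−4/3), so ε = −4/3.

ε = -4/3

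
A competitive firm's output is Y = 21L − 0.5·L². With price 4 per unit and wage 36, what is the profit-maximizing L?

The marginal product of L is MP_L = 21 − L.
A price-taking firm hires until the value of the marginal product equals the wage: P·MP_L = w, so 4·(21 − L) = 36.
Then 21 − L = 9, giving L = 12.

L* = 12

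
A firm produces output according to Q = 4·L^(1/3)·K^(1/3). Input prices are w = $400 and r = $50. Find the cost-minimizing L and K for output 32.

Cost minimization requires the marginal rate of technical substitution to equal the input-price ratio: MP_L/MP_K = w/r.
Here MP_L/MP_K = (1/3)·(K/L)/(1/3) = (K/L). Setting this equal to 400/50 = 8 gives K = 8L.
Substituting into Q = 32: 4·L^(1/3)·(8L)^(1/3) = 32.
Solving, L = 8 and K = 64.

L* = 8, K* = 64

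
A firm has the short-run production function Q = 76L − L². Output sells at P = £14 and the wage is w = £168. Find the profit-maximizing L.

L* = 32

The marginal product of L is MP_L = 76 − 2L.
A price-taking firm hires until the value of the marginal product equals the wage: P·MP_L = w, so 14·(76 − 2L) = 168.
Then 76 − 2L = 12, giving L = 32.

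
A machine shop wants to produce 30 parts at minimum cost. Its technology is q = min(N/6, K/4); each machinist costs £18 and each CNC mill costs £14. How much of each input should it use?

With a fixed-proportions technology, the cost-minimizing bundle uses no slack in either input: N/6 = K/4 = q.
So N = 6·30 = 180 and K = 4·30 = 120.

N* = 180, K* = 120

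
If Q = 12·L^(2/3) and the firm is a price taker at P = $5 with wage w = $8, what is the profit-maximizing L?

L* = 125

MP_L = (2/3)·12·L^(-1/3) = 8·L^(-1/3).
Profit maximization for a price taker requires P·MP_L = w: 5·8·L^(-1/3) = 8.
So L^(-1/3) = 0.2, which gives L = 125.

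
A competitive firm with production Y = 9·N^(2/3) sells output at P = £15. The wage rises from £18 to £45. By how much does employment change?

ΔN = -117

From P·MP_N = w with MP_N = 6·N^(-1/3), the labor demand is N(w) = (90/w)^(3).
At w = 18: N = 125. At w = 45: N = 8.
ΔN = 8 − 125 = -117.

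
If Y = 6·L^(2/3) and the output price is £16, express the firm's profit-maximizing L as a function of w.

L(w) = 262144/w³

MP_L = (2/3)·6·L^(-1/3) = 4·L^(-1/3).
Setting P·MP_L = w: 64·L^(-1/3) = w.
Solving for L: L^(-1/3) = w/64, so L = (64/w)^(3).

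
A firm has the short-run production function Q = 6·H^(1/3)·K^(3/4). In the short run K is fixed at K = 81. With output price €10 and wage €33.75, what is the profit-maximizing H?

H* = 64

With K = 81, MP_H = (1/3)·6·H^(-2/3)·81^(3/4) = 54·H^(-2/3).
Profit maximization for a price taker requires P·MP_H = w: 10·54·H^(-2/3) = 33.75.
So H^(-2/3) = 0.0625, which gives H = 64.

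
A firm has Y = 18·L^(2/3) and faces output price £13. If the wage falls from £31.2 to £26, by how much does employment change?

From P·MP_L = w with MP_L = 12·L^(-1/3), the labor demand is L(w) = (156/w)^(3).
At w = 31.2: L = 125. At w = 26: L = 216.
ΔL = 216 − 125 = 91.

ΔL = 91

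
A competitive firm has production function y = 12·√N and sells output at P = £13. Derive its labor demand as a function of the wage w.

MP_N = (1/2)·12·N^(-1/2) = 6·N^(-1/2).
Setting P·MP_N = w: 78·N^(-1/2) = w.
Solving for N: N^(-1/2) = w/78, so N = (78/w)^(2).

N(w) = 6084/w²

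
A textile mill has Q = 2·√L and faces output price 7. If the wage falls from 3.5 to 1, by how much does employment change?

ΔL = 45

From P·MP_L = w with MP_L = L^(-1/2), the labor demand is L(w) = (7/w)^(2).
At w = 3.5: L = 4. At w = 1: L = 49.
ΔL = 49 − 4 = 45.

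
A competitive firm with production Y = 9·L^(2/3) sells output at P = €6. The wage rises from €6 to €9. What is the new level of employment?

From P·MP_L = w with MP_L = 6·L^(-1/3), the labor demand is L(w) = (36/w)^(3).
At w = 6: L = 216. At w = 9: L = 64.

L* = 64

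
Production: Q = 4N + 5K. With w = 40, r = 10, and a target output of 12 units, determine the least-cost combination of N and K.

The inputs are perfect substitutes, so the firm uses whichever has the lower cost per unit of output.
Cost per unit of output via N is w/4 = 10; via K it is r/5 = 2. K is cheaper.
Producing Q = 12 with K alone: N = 0, K = 2.4.

N* = 0, K* = 2.4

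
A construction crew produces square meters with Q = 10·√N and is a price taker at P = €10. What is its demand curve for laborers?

MP_N = (1/2)·10·N^(-1/2) = 5·N^(-1/2).
Setting P·MP_N = w: 50·N^(-1/2) = w.
Solving for N: N^(-1/2) = w/50, so N = (50/w)^(2).

N(w) = 2500/w²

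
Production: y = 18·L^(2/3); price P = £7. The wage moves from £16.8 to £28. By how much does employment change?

ΔL = -98

From P·MP_L = w with MP_L = 12·L^(-1/3), the labor demand is L(w) = (84/w)^(3).
At w = 16.8: L = 125. At w = 28: L = 27.
ΔL = 27 − 125 = -98.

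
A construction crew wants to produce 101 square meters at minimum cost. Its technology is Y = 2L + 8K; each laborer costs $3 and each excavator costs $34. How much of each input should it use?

The inputs are perfect substitutes, so the firm uses whichever has the lower cost per unit of output.
Cost per unit of output via L is w/2 = 1.5; via K it is r/8 = 4.25. L is cheaper.
Producing Y = 101 with L alone: L = 50.5, K = 0.

L* = 50.5, K* = 0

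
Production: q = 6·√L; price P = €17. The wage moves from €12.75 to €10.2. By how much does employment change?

From P·MP_L = w with MP_L = 3·L^(-1/2), the labor demand is L(w) = (51/w)^(2).
At w = 12.75: L = 16. At w = 10.2: L = 25.
ΔL = 25 − 16 = 9.

ΔL = 9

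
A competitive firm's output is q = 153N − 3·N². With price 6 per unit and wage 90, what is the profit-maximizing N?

The marginal product of N is MP_N = 153 − 6N.
A price-taking firm hires until the value of the marginal product equals the wage: P·MP_N = w, so 6·(153 − 6N) = 90.
Then 153 − 6N = 15, giving N = 23.

N* = 23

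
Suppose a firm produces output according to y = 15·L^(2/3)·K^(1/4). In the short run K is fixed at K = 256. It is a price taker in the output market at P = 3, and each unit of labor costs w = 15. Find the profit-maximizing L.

With K = 256, MP_L = (2/3)·15·L^(-1/3)·256^(1/4) = 40·L^(-1/3).
Profit maximization for a price taker requires P·MP_L = w: 3·40·L^(-1/3) = 15.
So L^(-1/3) = 0.125, which gives L = 512.

L* = 512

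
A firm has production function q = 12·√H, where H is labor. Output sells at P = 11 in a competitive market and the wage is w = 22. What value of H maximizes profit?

H* = 9

MP_H = (1/2)·12·H^(-1/2) = 6·H^(-1/2).
Profit maximization for a price taker requires P·MP_H = w: 11·6·H^(-1/2) = 22.
So H^(-1/2) = 1/3, which gives H = 9.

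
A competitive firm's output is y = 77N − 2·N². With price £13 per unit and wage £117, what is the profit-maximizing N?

The marginal product of N is MP_N = 77 − 4N.
A price-taking firm hires until the value of the marginal product equals the wage: P·MP_N = w, so 13·(77 − 4N) = 117.
Then 77 − 4N = 9, giving N = 17.

N* = 17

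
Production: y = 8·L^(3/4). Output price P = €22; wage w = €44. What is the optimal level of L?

MP_L = (3/4)·8·L^(-1/4) = 6·L^(-1/4).
Profit maximization for a price taker requires P·MP_L = w: 22·6·L^(-1/4) = 44.
So L^(-1/4) = 1/3, which gives L = 81.

L* = 81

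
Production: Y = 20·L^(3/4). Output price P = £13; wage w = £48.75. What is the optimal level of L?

MP_L = (3/4)·20·L^(-1/4) = 15·L^(-1/4).
Profit maximization for a price taker requires P·MP_L = w: 13·15·L^(-1/4) = 48.75.
So L^(-1/4) = 0.25, which gives L = 256.

L* = 256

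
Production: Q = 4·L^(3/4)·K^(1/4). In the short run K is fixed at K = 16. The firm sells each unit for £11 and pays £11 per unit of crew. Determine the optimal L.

With K = 16, MP_L = (3/4)·4·L^(-1/4)·16^(1/4) = 6·L^(-1/4).
Profit maximization for a price taker requires P·MP_L = w: 11·6·L^(-1/4) = 11.
So L^(-1/4) = 1/6, which gives L = 1296.

L* = 1296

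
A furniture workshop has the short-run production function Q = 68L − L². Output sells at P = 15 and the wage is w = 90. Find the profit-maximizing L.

L* = 31

The marginal product of L is MP_L = 68 − 2L.
A price-taking firm hires until the value of the marginal product equals the wage: P·MP_L = w, so 15·(68 − 2L) = 90.
Then 68 − 2L = 6, giving L = 31.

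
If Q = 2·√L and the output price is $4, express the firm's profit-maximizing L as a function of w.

MP_L = (1/2)·2·L^(-1/2) = L^(-1/2).
Setting P·MP_L = w: 4·L^(-1/2) = w.
Solving for L: L^(-1/2) = w/4, so L = (4/w)^(2).

L(w) = 16/w²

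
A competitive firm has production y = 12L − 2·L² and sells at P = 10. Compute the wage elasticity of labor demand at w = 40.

From P·MP_L = w with MP_L = 12 − 4L, labor demand is L(w) = (12 − w/10)/4.
dL/dw = −1/(40) = -0.025.
At w = 40, L = 2, so ε = (dL/dw)·(w/L) = (-0.025)·(40/2) = -0.5.

ε = -0.5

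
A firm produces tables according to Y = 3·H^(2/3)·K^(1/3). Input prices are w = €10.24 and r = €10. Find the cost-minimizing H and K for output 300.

Cost minimization requires the marginal rate of technical substitution to equal the input-price ratio: MP_H/MP_K = w/r.
Here MP_H/MP_K = (2/3)·(K/H)/(1/3) = 2·(K/H). Setting this equal to 10.24/10 = 1.024 gives K = 0.512H.
Substituting into Y = 300: 3·H^(2/3)·(0.512H)^(1/3) = 300.
Solving, H = 125 and K = 64.

H* = 125, K* = 64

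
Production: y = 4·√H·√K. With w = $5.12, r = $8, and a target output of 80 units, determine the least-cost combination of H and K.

Cost minimization requires the marginal rate of technical substitution to equal the input-price ratio: MP_H/MP_K = w/r.
Here MP_H/MP_K = (1/2)·(K/H)/(1/2) = (K/H). Setting this equal to 5.12/8 = 0.64 gives K = 0.64H.
Substituting into y = 80: 4·H^(1/2)·(0.64H)^(1/2) = 80.
Solving, H = 25 and K = 16.

H* = 25, K* = 16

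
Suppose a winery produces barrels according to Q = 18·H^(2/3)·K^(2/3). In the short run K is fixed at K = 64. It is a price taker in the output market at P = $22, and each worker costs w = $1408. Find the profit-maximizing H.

H* = 27

With K = 64, MP_H = (2/3)·18·H^(-1/3)·64^(2/3) = 192·H^(-1/3).
Profit maximization for a price taker requires P·MP_H = w: 22·192·H^(-1/3) = 1408.
So H^(-1/3) = 1/3, which gives H = 27.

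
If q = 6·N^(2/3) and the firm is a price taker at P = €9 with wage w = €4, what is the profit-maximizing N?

N* = 729

MP_N = (2/3)·6·N^(-1/3) = 4·N^(-1/3).
Profit maximization for a price taker requires P·MP_N = w: 9·4·N^(-1/3) = 4.
So N^(-1/3) = 1/9, which gives N = 729.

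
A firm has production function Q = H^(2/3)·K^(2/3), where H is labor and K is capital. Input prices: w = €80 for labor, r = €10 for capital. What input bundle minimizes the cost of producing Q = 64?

H* = 8, K* = 64

Cost minimization requires the marginal rate of technical substitution to equal the input-price ratio: MP_H/MP_K = w/r.
Here MP_H/MP_K = (2/3)·(K/H)/(2/3) = (K/H). Setting this equal to 80/10 = 8 gives K = 8H.
Substituting into Q = 64: H^(2/3)·(8H)^(2/3) = 64.
Solving, H = 8 and K = 64.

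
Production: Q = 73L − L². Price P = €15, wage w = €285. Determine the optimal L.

L* = 27

The marginal product of L is MP_L = 73 − 2L.
A price-taking firm hires until the value of the marginal product equals the wage: P·MP_L = w, so 15·(73 − 2L) = 285.
Then 73 − 2L = 19, giving L = 27.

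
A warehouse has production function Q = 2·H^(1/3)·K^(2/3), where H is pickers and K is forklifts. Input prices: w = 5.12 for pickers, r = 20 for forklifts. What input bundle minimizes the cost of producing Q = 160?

Cost minimization requires the marginal rate of technical substitution to equal the input-price ratio: MP_H/MP_K = w/r.
Here MP_H/MP_K = (1/3)·(K/H)/(2/3) = 0.5·(K/H). Setting this equal to 5.12/20 = 0.256 gives K = 0.512H.
Substituting into Q = 160: 2·H^(1/3)·(0.512H)^(2/3) = 160.
Solving, H = 125 and K = 64.

H* = 125, K* = 64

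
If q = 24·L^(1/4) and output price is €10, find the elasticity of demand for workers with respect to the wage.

MP_L = (1/4)·24·L^(-3/4), so P·MP_L = w gives 60·L^(-3/4) = w.
Solving, L(w) = (60/w)^(4/3). This is a constant-elasticity form: L ∝ w^(−4/3), so ε = −4/3.

ε = -4/3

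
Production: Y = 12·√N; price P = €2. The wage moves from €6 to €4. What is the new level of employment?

From P·MP_N = w with MP_N = 6·N^(-1/2), the labor demand is N(w) = (12/w)^(2).
At w = 6: N = 4. At w = 4: N = 9.

N* = 9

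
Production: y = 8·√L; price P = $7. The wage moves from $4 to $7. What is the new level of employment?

L* = 16

From P·MP_L = w with MP_L = 4·L^(-1/2), the labor demand is L(w) = (28/w)^(2).
At w = 4: L = 49. At w = 7: L = 16.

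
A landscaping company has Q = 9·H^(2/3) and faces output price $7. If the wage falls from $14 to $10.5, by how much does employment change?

ΔH = 37

From P·MP_H = w with MP_H = 6·H^(-1/3), the labor demand is H(w) = (42/w)^(3).
At w = 14: H = 27. At w = 10.5: H = 64.
ΔH = 64 − 27 = 37.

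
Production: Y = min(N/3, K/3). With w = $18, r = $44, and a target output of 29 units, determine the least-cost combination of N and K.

N* = 87, K* = 87

With a fixed-proportions technology, the cost-minimizing bundle uses no slack in either input: N/3 = K/3 = Y.
So N = 3·29 = 87 and K = 3·29 = 87.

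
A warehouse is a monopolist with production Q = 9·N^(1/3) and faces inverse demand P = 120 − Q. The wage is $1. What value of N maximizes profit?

Marginal revenue from the inverse demand is MR = 120 − 2Q.
The marginal product is MP_N = 3·N^(-2/3).
A monopolist hires until marginal revenue product equals the wage: MR·MP_N = w.
At N, Q = 9·N^(1/3). Substituting and solving: (120 − 18·N^(1/3))·3·N^(-2/3) = 1 gives N = 216.

N* = 216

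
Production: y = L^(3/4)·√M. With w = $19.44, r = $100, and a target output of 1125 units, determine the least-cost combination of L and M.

Cost minimization requires the marginal rate of technical substitution to equal the input-price ratio: MP_L/MP_M = w/r.
Here MP_L/MP_M = (3/4)·(M/L)/(1/2) = 1.5·(M/L). Setting this equal to 19.44/100 = 0.1944 gives M = 0.1296L.
Substituting into y = 1125: L^(3/4)·(0.1296L)^(1/2) = 1125.
Solving, L = 625 and M = 81.

L* = 625, M* = 81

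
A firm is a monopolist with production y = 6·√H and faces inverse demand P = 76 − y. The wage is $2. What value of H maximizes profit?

Marginal revenue from the inverse demand is MR = 76 − 2y.
The marginal product is MP_H = 3·H^(-1/2).
A monopolist hires until marginal revenue product equals the wage: MR·MP_H = w.
At H, y = 6·√H. Substituting and solving: (76 − 12·√H)·3·H^(-1/2) = 2 gives H = 36.

H* = 36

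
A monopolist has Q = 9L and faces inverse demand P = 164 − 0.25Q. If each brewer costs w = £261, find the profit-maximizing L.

Marginal revenue from the inverse demand is MR = 164 − 0.5Q.
The marginal product is MP_L = 9.
A monopolist hires until marginal revenue product equals the wage: MR·MP_L = w.
(164 − 4.5L)·9 = 261, so L = 30.

L* = 30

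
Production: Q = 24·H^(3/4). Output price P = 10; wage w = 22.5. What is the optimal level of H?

H* = 4096

MP_H = (3/4)·24·H^(-1/4) = 18·H^(-1/4).
Profit maximization for a price taker requires P·MP_H = w: 10·18·H^(-1/4) = 22.5.
So H^(-1/4) = 0.125, which gives H = 4096.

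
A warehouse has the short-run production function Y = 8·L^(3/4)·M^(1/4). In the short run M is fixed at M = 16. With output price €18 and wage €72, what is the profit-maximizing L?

L* = 81

With M = 16, MP_L = (3/4)·8·L^(-1/4)·16^(1/4) = 12·L^(-1/4).
Profit maximization for a price taker requires P·MP_L = w: 18·12·L^(-1/4) = 72.
So L^(-1/4) = 1/3, which gives L = 81.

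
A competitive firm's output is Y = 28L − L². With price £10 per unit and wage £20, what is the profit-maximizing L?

The marginal product of L is MP_L = 28 − 2L.
A price-taking firm hires until the value of the marginal product equals the wage: P·MP_L = w, so 10·(28 − 2L) = 20.
Then 28 − 2L = 2, giving L = 13.

L* = 13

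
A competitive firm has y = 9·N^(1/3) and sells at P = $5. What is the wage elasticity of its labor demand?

MP_N = (1/3)·9·N^(-2/3), so P·MP_N = w gives 15·N^(-2/3) = w.
Solving, N(w) = (15/w)^(3/2). This is a constant-elasticity form: N ∝ w^(−3/2), so ε = −3/2.

ε = -1.5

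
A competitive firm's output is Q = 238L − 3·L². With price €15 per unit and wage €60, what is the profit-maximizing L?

L* = 39

The marginal product of L is MP_L = 238 − 6L.
A price-taking firm hires until the value of the marginal product equals the wage: P·MP_L = w, so 15·(238 − 6L) = 60.
Then 238 − 6L = 4, giving L = 39.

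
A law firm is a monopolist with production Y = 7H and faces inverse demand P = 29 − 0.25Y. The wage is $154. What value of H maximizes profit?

H* = 2

Marginal revenue from the inverse demand is MR = 29 − 0.5Y.
The marginal product is MP_H = 7.
A monopolist hires until marginal revenue product equals the wage: MR·MP_H = w.
(29 − 3.5H)·7 = 154, so H = 2.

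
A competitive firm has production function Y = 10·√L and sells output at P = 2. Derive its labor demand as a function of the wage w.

MP_L = (1/2)·10·L^(-1/2) = 5·L^(-1/2).
Setting P·MP_L = w: 10·L^(-1/2) = w.
Solving for L: L^(-1/2) = w/10, so L = (10/w)^(2).

L(w) = 100/w²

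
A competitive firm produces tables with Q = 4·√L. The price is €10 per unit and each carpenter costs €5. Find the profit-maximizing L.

MP_L = (1/2)·4·L^(-1/2) = 2·L^(-1/2).
Profit maximization for a price taker requires P·MP_L = w: 10·2·L^(-1/2) = 5.
So L^(-1/2) = 0.25, which gives L = 16.

L* = 16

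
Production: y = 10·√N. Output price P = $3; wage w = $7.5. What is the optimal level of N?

MP_N = (1/2)·10·N^(-1/2) = 5·N^(-1/2).
Profit maximization for a price taker requires P·MP_N = w: 3·5·N^(-1/2) = 7.5.
So N^(-1/2) = 0.5, which gives N = 4.

N* = 4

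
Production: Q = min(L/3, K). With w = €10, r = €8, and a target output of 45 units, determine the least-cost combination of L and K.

L* = 135, K* = 45

With a fixed-proportions technology, the cost-minimizing bundle uses no slack in either input: L/3 = K = Q.
So L = 3·45 = 135 and K = 45.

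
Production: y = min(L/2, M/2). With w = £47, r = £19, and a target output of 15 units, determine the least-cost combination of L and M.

With a fixed-proportions technology, the cost-minimizing bundle uses no slack in either input: L/2 = M/2 = y.
So L = 2·15 = 30 and M = 2·15 = 30.

L* = 30, M* = 30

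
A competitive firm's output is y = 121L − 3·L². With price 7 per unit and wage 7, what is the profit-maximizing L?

The marginal product of L is MP_L = 121 − 6L.
A price-taking firm hires until the value of the marginal product equals the wage: P·MP_L = w, so 7·(121 − 6L) = 7.
Then 121 − 6L = 1, giving L = 20.

L* = 20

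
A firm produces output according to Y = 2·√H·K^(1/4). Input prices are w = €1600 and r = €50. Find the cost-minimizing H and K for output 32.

Cost minimization requires the marginal rate of technical substitution to equal the input-price ratio: MP_H/MP_K = w/r.
Here MP_H/MP_K = (1/2)·(K/H)/(1/4) = 2·(K/H). Setting this equal to 1600/50 = 32 gives K = 16H.
Substituting into Y = 32: 2·H^(1/2)·(16H)^(1/4) = 32.
Solving, H = 16 and K = 256.

H* = 16, K* = 256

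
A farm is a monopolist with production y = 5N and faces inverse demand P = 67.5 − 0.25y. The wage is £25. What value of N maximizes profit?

N* = 25

Marginal revenue from the inverse demand is MR = 67.5 − 0.5y.
The marginal product is MP_N = 5.
A monopolist hires until marginal revenue product equals the wage: MR·MP_N = w.
(67.5 − 2.5N)·5 = 25, so N = 25.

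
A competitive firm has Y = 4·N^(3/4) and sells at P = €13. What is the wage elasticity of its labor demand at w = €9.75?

ε = -4

MP_N = (3/4)·4·N^(-1/4), so P·MP_N = w gives 39·N^(-1/4) = w.
Solving, N(w) = (39/w)^(4). This is a constant-elasticity form: N ∝ w^(−4), so ε = −4.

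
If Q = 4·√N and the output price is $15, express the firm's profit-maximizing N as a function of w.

N(w) = 900/w²

MP_N = (1/2)·4·N^(-1/2) = 2·N^(-1/2).
Setting P·MP_N = w: 30·N^(-1/2) = w.
Solving for N: N^(-1/2) = w/30, so N = (30/w)^(2).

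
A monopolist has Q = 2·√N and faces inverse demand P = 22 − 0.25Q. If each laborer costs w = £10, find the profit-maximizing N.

N* = 4

Marginal revenue from the inverse demand is MR = 22 − 0.5Q.
The marginal product is MP_N = N^(-1/2).
A monopolist hires until marginal revenue product equals the wage: MR·MP_N = w.
At N, Q = 2·√N. Substituting and solving: (22 − √N)·N^(-1/2) = 10 gives N = 4.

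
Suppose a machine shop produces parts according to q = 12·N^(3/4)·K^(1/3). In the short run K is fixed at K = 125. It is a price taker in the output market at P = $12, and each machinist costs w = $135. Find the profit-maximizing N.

N* = 256

With K = 125, MP_N = (3/4)·12·N^(-1/4)·125^(1/3) = 45·N^(-1/4).
Profit maximization for a price taker requires P·MP_N = w: 12·45·N^(-1/4) = 135.
So N^(-1/4) = 0.25, which gives N = 256.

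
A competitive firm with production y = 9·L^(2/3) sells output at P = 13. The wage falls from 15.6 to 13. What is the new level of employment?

From P·MP_L = w with MP_L = 6·L^(-1/3), the labor demand is L(w) = (78/w)^(3).
At w = 15.6: L = 125. At w = 13: L = 216.

L* = 216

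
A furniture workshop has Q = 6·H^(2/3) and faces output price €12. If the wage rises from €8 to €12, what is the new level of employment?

From P·MP_H = w with MP_H = 4·H^(-1/3), the labor demand is H(w) = (48/w)^(3).
At w = 8: H = 216. At w = 12: H = 64.

H* = 64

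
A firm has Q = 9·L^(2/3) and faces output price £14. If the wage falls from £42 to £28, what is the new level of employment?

From P·MP_L = w with MP_L = 6·L^(-1/3), the labor demand is L(w) = (84/w)^(3).
At w = 42: L = 8. At w = 28: L = 27.

L* = 27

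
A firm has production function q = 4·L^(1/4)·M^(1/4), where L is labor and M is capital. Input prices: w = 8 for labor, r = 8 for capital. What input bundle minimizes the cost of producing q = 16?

Cost minimization requires the marginal rate of technical substitution to equal the input-price ratio: MP_L/MP_M = w/r.
Here MP_L/MP_M = (1/4)·(M/L)/(1/4) = (M/L). Setting this equal to 8/8 = 1 gives M = L.
Substituting into q = 16: 4·L^(1/4)·(L)^(1/4) = 16.
Solving, L = 16 and M = 16.

L* = 16, M* = 16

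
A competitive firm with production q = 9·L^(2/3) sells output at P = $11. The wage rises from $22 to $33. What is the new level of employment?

From P·MP_L = w with MP_L = 6·L^(-1/3), the labor demand is L(w) = (66/w)^(3).
At w = 22: L = 27. At w = 33: L = 8.

L* = 8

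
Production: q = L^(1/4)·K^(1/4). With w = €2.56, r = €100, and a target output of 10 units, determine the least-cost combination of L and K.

L* = 625, K* = 16

Cost minimization requires the marginal rate of technical substitution to equal the input-price ratio: MP_L/MP_K = w/r.
Here MP_L/MP_K = (1/4)·(K/L)/(1/4) = (K/L). Setting this equal to 2.56/100 = 0.0256 gives K = 0.0256L.
Substituting into q = 10: L^(1/4)·(0.0256L)^(1/4) = 10.
Solving, L = 625 and K = 16.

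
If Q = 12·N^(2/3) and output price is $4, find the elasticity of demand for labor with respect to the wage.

MP_N = (2/3)·12·N^(-1/3), so P·MP_N = w gives 32·N^(-1/3) = w.
Solving, N(w) = (32/w)^(3). This is a constant-elasticity form: N ∝ w^(−3), so ε = −3.

ε = -3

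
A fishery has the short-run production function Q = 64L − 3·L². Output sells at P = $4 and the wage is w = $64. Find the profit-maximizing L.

The marginal product of L is MP_L = 64 − 6L.
A price-taking firm hires until the value of the marginal product equals the wage: P·MP_L = w, so 4·(64 − 6L) = 64.
Then 64 − 6L = 16, giving L = 8.

L* = 8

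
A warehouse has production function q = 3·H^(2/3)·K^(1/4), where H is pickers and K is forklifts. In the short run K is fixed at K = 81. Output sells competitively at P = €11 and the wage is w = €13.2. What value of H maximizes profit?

H* = 125

With K = 81, MP_H = (2/3)·3·H^(-1/3)·81^(1/4) = 6·H^(-1/3).
Profit maximization for a price taker requires P·MP_H = w: 11·6·H^(-1/3) = 13.2.
So H^(-1/3) = 0.2, which gives H = 125.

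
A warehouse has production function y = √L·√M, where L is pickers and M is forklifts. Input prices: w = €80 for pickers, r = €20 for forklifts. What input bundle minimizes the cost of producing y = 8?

Cost minimization requires the marginal rate of technical substitution to equal the input-price ratio: MP_L/MP_M = w/r.
Here MP_L/MP_M = (1/2)·(M/L)/(1/2) = (M/L). Setting this equal to 80/20 = 4 gives M = 4L.
Substituting into y = 8: L^(1/2)·(4L)^(1/2) = 8.
Solving, L = 4 and M = 16.

L* = 4, M* = 16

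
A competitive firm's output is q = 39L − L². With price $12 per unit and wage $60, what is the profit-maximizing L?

The marginal product of L is MP_L = 39 − 2L.
A price-taking firm hires until the value of the marginal product equals the wage: P·MP_L = w, so 12·(39 − 2L) = 60.
Then 39 − 2L = 5, giving L = 17.

L* = 17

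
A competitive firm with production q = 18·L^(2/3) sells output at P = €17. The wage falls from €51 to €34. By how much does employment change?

ΔL = 152

From P·MP_L = w with MP_L = 12·L^(-1/3), the labor demand is L(w) = (204/w)^(3).
At w = 51: L = 64. At w = 34: L = 216.
ΔL = 216 − 64 = 152.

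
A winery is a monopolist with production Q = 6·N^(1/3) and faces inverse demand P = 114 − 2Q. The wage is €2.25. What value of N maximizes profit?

Marginal revenue from the inverse demand is MR = 114 − 4Q.
The marginal product is MP_N = 2·N^(-2/3).
A monopolist hires until marginal revenue product equals the wage: MR·MP_N = w.
At N, Q = 6·N^(1/3). Substituting and solving: (114 − 24·N^(1/3))·2·N^(-2/3) = 2.25 gives N = 64.

N* = 64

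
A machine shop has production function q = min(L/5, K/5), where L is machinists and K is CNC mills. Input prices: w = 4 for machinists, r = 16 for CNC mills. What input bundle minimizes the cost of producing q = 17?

L* = 85, K* = 85

With a fixed-proportions technology, the cost-minimizing bundle uses no slack in either input: L/5 = K/5 = q.
So L = 5·17 = 85 and K = 5·17 = 85.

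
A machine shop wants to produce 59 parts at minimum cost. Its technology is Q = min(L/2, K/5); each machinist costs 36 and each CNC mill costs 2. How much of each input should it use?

L* = 118, K* = 295

With a fixed-proportions technology, the cost-minimizing bundle uses no slack in either input: L/2 = K/5 = Q.
So L = 2·59 = 118 and K = 5·59 = 295.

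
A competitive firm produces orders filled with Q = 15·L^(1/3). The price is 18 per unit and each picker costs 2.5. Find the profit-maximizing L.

L* = 216

MP_L = (1/3)·15·L^(-2/3) = 5·L^(-2/3).
Profit maximization for a price taker requires P·MP_L = w: 18·5·L^(-2/3) = 2.5.
So L^(-2/3) = 1/36, which gives L = 216.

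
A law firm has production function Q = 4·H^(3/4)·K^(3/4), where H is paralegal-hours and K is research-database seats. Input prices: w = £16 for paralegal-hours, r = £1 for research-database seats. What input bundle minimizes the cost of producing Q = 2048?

Cost minimization requires the marginal rate of technical substitution to equal the input-price ratio: MP_H/MP_K = w/r.
Here MP_H/MP_K = (3/4)·(K/H)/(3/4) = (K/H). Setting this equal to 16/1 = 16 gives K = 16H.
Substituting into Q = 2048: 4·H^(3/4)·(16H)^(3/4) = 2048.
Solving, H = 16 and K = 256.

H* = 16, K* = 256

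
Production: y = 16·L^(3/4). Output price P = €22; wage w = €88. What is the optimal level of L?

L* = 81

MP_L = (3/4)·16·L^(-1/4) = 12·L^(-1/4).
Profit maximization for a price taker requires P·MP_L = w: 22·12·L^(-1/4) = 88.
So L^(-1/4) = 1/3, which gives L = 81.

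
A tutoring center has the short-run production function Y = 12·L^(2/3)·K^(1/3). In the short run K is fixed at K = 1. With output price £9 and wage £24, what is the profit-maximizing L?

With K = 1, MP_L = (2/3)·12·L^(-1/3)·1^(1/3) = 8·L^(-1/3).
Profit maximization for a price taker requires P·MP_L = w: 9·8·L^(-1/3) = 24.
So L^(-1/3) = 1/3, which gives L = 27.

L* = 27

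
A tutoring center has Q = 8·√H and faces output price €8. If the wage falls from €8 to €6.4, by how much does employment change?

ΔH = 9

From P·MP_H = w with MP_H = 4·H^(-1/2), the labor demand is H(w) = (32/w)^(2).
At w = 8: H = 16. At w = 6.4: H = 25.
ΔH = 25 − 16 = 9.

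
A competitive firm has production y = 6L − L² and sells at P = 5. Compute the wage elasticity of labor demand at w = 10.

From P·MP_L = w with MP_L = 6 − 2L, labor demand is L(w) = (6 − w/5)/2.
dL/dw = −1/(10) = -0.1.
At w = 10, L = 2, so ε = (dL/dw)·(w/L) = (-0.1)·(10/2) = -0.5.

ε = -0.5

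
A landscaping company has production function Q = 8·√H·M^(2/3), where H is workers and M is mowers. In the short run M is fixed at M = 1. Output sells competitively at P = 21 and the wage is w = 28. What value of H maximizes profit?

H* = 9

With M = 1, MP_H = (1/2)·8·H^(-1/2)·1^(2/3) = 4·H^(-1/2).
Profit maximization for a price taker requires P·MP_H = w: 21·4·H^(-1/2) = 28.
So H^(-1/2) = 1/3, which gives H = 9.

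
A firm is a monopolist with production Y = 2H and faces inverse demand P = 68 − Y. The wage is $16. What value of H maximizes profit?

Marginal revenue from the inverse demand is MR = 68 − 2Y.
The marginal product is MP_H = 2.
A monopolist hires until marginal revenue product equals the wage: MR·MP_H = w.
(68 − 4H)·2 = 16, so H = 15.

H* = 15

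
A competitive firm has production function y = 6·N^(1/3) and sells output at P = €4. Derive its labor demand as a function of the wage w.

MP_N = (1/3)·6·N^(-2/3) = 2·N^(-2/3).
Setting P·MP_N = w: 8·N^(-2/3) = w.
Solving for N: N^(-2/3) = w/8, so N = (8/w)^(3/2).

N(w) = (8/w)^(3/2)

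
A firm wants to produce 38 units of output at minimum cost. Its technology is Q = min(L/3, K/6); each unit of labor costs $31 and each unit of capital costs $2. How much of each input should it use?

L* = 114, K* = 228

With a fixed-proportions technology, the cost-minimizing bundle uses no slack in either input: L/3 = K/6 = Q.
So L = 3·38 = 114 and K = 6·38 = 228.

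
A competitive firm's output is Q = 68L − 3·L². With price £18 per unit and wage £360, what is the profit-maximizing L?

The marginal product of L is MP_L = 68 − 6L.
A price-taking firm hires until the value of the marginal product equals the wage: P·MP_L = w, so 18·(68 − 6L) = 360.
Then 68 − 6L = 20, giving L = 8.

L* = 8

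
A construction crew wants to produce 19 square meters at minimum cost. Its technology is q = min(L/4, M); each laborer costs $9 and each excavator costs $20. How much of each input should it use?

With a fixed-proportions technology, the cost-minimizing bundle uses no slack in either input: L/4 = M = q.
So L = 4·19 = 76 and M = 19.

L* = 76, M* = 19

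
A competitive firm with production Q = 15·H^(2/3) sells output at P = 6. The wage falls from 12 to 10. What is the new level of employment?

From P·MP_H = w with MP_H = 10·H^(-1/3), the labor demand is H(w) = (60/w)^(3).
At w = 12: H = 125. At w = 10: H = 216.

H* = 216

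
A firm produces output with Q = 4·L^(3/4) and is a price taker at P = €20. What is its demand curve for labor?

MP_L = (3/4)·4·L^(-1/4) = 3·L^(-1/4).
Setting P·MP_L = w: 60·L^(-1/4) = w.
Solving for L: L^(-1/4) = w/60, so L = (60/w)^(4).

L(w) = (60/w)^(4)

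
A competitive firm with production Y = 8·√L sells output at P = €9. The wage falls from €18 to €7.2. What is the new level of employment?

L* = 25

From P·MP_L = w with MP_L = 4·L^(-1/2), the labor demand is L(w) = (36/w)^(2).
At w = 18: L = 4. At w = 7.2: L = 25.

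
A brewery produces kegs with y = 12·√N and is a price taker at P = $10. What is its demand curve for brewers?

MP_N = (1/2)·12·N^(-1/2) = 6·N^(-1/2).
Setting P·MP_N = w: 60·N^(-1/2) = w.
Solving for N: N^(-1/2) = w/60, so N = (60/w)^(2).

N(w) = 3600/w²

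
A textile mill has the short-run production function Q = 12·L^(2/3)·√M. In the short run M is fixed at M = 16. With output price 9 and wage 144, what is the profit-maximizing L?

L* = 8

With M = 16, MP_L = (2/3)·12·L^(-1/3)·16^(1/2) = 32·L^(-1/3).
Profit maximization for a price taker requires P·MP_L = w: 9·32·L^(-1/3) = 144.
So L^(-1/3) = 0.5, which gives L = 8.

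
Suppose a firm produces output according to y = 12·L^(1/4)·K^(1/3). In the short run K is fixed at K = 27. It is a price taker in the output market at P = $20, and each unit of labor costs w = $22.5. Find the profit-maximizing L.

L* = 16

With K = 27, MP_L = (1/4)·12·L^(-3/4)·27^(1/3) = 9·L^(-3/4).
Profit maximization for a price taker requires P·MP_L = w: 20·9·L^(-3/4) = 22.5.
So L^(-3/4) = 0.125, which gives L = 16.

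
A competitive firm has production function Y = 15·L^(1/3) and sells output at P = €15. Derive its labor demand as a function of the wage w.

L(w) = (75/w)^(3/2)

MP_L = (1/3)·15·L^(-2/3) = 5·L^(-2/3).
Setting P·MP_L = w: 75·L^(-2/3) = w.
Solving for L: L^(-2/3) = w/75, so L = (75/w)^(3/2).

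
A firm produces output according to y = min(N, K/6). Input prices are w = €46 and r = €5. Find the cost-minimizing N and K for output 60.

N* = 60, K* = 360

With a fixed-proportions technology, the cost-minimizing bundle uses no slack in either input: N = K/6 = y.
So N = 60 and K = 6·60 = 360.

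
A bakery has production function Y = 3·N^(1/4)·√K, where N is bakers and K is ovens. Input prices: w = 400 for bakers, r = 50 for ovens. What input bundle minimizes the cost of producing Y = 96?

N* = 16, K* = 256

Cost minimization requires the marginal rate of technical substitution to equal the input-price ratio: MP_N/MP_K = w/r.
Here MP_N/MP_K = (1/4)·(K/N)/(1/2) = 0.5·(K/N). Setting this equal to 400/50 = 8 gives K = 16N.
Substituting into Y = 96: 3·N^(1/4)·(16N)^(1/2) = 96.
Solving, N = 16 and K = 256.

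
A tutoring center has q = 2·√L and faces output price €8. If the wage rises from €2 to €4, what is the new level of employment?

From P·MP_L = w with MP_L = L^(-1/2), the labor demand is L(w) = (8/w)^(2).
At w = 2: L = 16. At w = 4: L = 4.

L* = 4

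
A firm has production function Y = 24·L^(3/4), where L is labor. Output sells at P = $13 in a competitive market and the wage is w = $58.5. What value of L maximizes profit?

L* = 256

MP_L = (3/4)·24·L^(-1/4) = 18·L^(-1/4).
Profit maximization for a price taker requires P·MP_L = w: 13·18·L^(-1/4) = 58.5.
So L^(-1/4) = 0.25, which gives L = 256.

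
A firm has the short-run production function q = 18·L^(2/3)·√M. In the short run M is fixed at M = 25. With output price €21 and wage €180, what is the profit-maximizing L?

With M = 25, MP_L = (2/3)·18·L^(-1/3)·25^(1/2) = 60·L^(-1/3).
Profit maximization for a price taker requires P·MP_L = w: 21·60·L^(-1/3) = 180.
So L^(-1/3) = 1/7, which gives L = 343.

L* = 343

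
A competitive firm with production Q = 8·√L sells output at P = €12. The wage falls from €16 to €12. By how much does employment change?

ΔL = 7

From P·MP_L = w with MP_L = 4·L^(-1/2), the labor demand is L(w) = (48/w)^(2).
At w = 16: L = 9. At w = 12: L = 16.
ΔL = 16 − 9 = 7.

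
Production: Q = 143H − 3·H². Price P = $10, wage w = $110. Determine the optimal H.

The marginal product of H is MP_H = 143 − 6H.
A price-taking firm hires until the value of the marginal product equals the wage: P·MP_H = w, so 10·(143 − 6H) = 110.
Then 143 − 6H = 11, giving H = 22.

H* = 22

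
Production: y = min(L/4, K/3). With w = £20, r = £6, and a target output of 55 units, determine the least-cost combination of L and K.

L* = 220, K* = 165

With a fixed-proportions technology, the cost-minimizing bundle uses no slack in either input: L/4 = K/3 = y.
So L = 4·55 = 220 and K = 3·55 = 165.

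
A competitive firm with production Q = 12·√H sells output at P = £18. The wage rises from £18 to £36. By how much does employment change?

ΔH = -27

From P·MP_H = w with MP_H = 6·H^(-1/2), the labor demand is H(w) = (108/w)^(2).
At w = 18: H = 36. At w = 36: H = 9.
ΔH = 9 − 36 = -27.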